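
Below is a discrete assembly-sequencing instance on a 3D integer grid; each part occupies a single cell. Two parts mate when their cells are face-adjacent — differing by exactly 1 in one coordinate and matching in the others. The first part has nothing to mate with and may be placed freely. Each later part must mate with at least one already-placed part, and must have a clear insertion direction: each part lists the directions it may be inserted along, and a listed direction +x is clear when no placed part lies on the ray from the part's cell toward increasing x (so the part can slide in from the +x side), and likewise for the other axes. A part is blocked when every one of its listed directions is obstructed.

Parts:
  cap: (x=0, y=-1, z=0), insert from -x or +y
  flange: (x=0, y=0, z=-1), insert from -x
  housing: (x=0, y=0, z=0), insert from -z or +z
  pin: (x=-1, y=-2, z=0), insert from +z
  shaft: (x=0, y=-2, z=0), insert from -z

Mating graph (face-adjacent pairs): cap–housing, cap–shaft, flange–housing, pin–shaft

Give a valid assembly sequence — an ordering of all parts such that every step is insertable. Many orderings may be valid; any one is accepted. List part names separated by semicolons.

shaft; pin; cap; housing; flange

1. shaft@(0, -2, 0) [-z clear] — {shaft}
2. pin@(-1, -2, 0) [+z clear] — {pin, shaft}
3. cap@(0, -1, 0) [-x clear] — {cap, pin, shaft}
4. housing@(0, 0, 0) [-z clear] — {cap, housing, pin, shaft}
5. flange@(0, 0, -1) [-x clear] — {cap, flange, housing, pin, shaft}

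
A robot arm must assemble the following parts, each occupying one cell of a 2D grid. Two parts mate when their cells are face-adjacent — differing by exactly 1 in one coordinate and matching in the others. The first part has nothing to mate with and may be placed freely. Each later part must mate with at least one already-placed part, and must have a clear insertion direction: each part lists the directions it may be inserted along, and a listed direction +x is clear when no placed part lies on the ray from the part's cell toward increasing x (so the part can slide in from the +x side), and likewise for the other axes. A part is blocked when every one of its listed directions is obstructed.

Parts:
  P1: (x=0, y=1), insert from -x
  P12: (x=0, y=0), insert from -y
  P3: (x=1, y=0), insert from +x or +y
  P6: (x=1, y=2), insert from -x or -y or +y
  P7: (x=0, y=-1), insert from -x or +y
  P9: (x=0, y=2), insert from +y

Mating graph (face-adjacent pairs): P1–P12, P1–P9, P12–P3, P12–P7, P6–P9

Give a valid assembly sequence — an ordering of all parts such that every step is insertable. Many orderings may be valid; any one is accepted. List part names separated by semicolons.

P9; P1; P12; P7; P3; P6

1. P9@(0, 2) [+y clear] — {P9}
2. P1@(0, 1) [-x clear] — {P1, P9}
3. P12@(0, 0) [-y clear] — {P1, P12, P9}
4. P7@(0, -1) [-x clear] — {P1, P12, P7, P9}
5. P3@(1, 0) [+x clear] — {P1, P12, P3, P7, P9}
6. P6@(1, 2) [+y clear] — {P1, P12, P3, P6, P7, P9}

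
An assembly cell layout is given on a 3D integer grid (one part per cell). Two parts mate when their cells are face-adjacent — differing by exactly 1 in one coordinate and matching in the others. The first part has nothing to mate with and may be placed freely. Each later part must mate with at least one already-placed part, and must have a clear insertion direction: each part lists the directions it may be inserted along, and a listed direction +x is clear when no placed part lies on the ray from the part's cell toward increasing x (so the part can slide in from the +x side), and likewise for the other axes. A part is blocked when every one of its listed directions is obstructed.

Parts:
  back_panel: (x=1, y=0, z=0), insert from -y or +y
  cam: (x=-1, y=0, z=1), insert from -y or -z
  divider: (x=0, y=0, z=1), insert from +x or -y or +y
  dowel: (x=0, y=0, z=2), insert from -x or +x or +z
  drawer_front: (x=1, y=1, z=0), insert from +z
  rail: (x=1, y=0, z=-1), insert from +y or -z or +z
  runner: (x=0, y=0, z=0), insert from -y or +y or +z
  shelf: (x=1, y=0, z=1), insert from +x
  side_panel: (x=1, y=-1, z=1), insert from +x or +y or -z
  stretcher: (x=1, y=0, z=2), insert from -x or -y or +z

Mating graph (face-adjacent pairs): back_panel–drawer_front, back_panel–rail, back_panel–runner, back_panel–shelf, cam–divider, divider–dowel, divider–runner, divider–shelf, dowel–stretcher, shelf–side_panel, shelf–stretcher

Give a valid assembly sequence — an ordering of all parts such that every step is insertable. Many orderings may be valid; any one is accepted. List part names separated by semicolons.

stretcher; dowel; divider; runner; back_panel; cam; drawer_front; rail; shelf; side_panel

1. stretcher@(1, 0, 2) [-x clear] — {stretcher}
2. dowel@(0, 0, 2) [-x clear] — {dowel, stretcher}
3. divider@(0, 0, 1) [+x clear] — {divider, dowel, stretcher}
4. runner@(0, 0, 0) [-y clear] — {divider, dowel, runner, stretcher}
5. back_panel@(1, 0, 0) [-y clear] — {back_panel, divider, dowel, runner, stretcher}
6. cam@(-1, 0, 1) [-y clear] — {back_panel, cam, divider, dowel, runner, stretcher}
7. drawer_front@(1, 1, 0) [+z clear] — {back_panel, cam, divider, dowel, drawer_front, runner, stretcher}
8. rail@(1, 0, -1) [+y clear] — {back_panel, cam, divider, dowel, drawer_front, rail, runner, stretcher}
9. shelf@(1, 0, 1) [+x clear] — {back_panel, cam, divider, dowel, drawer_front, rail, runner, shelf, stretcher}
10. side_panel@(1, -1, 1) [+x clear] — {back_panel, cam, divider, dowel, drawer_front, rail, runner, shelf, side_panel, stretcher}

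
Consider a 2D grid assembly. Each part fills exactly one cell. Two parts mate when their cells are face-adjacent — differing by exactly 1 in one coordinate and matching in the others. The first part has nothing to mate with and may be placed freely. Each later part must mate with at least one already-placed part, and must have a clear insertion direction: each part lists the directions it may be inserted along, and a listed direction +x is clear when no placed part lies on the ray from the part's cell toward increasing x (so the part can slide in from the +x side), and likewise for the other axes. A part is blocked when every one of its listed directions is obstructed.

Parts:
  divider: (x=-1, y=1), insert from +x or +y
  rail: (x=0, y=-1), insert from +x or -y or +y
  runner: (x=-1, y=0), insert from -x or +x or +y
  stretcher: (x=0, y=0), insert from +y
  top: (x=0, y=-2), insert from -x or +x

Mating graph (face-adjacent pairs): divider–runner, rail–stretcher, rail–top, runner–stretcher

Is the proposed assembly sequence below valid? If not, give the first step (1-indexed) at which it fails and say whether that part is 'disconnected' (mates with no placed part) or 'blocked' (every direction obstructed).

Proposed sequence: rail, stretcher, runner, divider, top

1. rail@(0, -1) [+x clear] — {rail}
2. stretcher@(0, 0) [+y clear] — {rail, stretcher}
3. runner@(-1, 0) [-x clear] — {rail, runner, stretcher}
4. divider@(-1, 1) [+x clear] — {divider, rail, runner, stretcher}
5. top@(0, -2) [-x clear] — {divider, rail, runner, stretcher, top}

Valid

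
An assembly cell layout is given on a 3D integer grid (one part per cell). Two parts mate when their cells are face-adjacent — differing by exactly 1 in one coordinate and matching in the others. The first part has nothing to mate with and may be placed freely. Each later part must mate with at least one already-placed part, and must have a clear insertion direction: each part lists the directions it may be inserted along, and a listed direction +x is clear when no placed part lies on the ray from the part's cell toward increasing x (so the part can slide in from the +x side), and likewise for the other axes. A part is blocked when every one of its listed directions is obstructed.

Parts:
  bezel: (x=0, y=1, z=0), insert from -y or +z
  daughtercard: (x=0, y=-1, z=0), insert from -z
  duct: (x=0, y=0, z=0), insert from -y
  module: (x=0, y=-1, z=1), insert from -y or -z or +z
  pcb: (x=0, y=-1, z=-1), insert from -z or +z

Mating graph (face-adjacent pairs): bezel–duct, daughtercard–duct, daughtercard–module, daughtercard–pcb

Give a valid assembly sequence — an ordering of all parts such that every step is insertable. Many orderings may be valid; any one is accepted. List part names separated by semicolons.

duct; bezel; daughtercard; pcb; module

1. duct@(0, 0, 0) [-y clear] — {duct}
2. bezel@(0, 1, 0) [+z clear] — {bezel, duct}
3. daughtercard@(0, -1, 0) [-z clear] — {bezel, daughtercard, duct}
4. pcb@(0, -1, -1) [-z clear] — {bezel, daughtercard, duct, pcb}
5. module@(0, -1, 1) [-y clear] — {bezel, daughtercard, duct, module, pcb}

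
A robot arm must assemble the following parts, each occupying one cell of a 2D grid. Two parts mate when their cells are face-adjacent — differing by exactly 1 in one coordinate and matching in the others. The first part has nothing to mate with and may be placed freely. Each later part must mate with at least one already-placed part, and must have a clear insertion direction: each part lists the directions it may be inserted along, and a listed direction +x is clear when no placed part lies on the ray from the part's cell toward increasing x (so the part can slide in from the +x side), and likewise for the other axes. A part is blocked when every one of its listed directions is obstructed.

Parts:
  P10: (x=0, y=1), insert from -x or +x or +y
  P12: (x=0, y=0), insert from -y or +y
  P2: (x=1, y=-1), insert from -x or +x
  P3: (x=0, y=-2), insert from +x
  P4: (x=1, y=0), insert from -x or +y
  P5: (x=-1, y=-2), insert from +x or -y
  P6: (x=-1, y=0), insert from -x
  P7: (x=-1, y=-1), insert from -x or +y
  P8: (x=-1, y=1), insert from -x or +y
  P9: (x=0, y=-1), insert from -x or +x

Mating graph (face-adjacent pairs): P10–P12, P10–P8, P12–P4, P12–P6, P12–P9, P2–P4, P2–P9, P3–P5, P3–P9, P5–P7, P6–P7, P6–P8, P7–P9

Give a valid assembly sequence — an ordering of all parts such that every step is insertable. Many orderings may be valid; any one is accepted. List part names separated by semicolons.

P5; P3; P9; P2; P12; P7; P4; P6; P8; P10

1. P5@(-1, -2) [+x clear] — {P5}
2. P3@(0, -2) [+x clear] — {P3, P5}
3. P9@(0, -1) [-x clear] — {P3, P5, P9}
4. P2@(1, -1) [+x clear] — {P2, P3, P5, P9}
5. P12@(0, 0) [+y clear] — {P12, P2, P3, P5, P9}
6. P7@(-1, -1) [-x clear] — {P12, P2, P3, P5, P7, P9}
7. P4@(1, 0) [+y clear] — {P12, P2, P3, P4, P5, P7, P9}
8. P6@(-1, 0) [-x clear] — {P12, P2, P3, P4, P5, P6, P7, P9}
9. P8@(-1, 1) [-x clear] — {P12, P2, P3, P4, P5, P6, P7, P8, P9}
10. P10@(0, 1) [+x clear] — {P10, P12, P2, P3, P4, P5, P6, P7, P8, P9}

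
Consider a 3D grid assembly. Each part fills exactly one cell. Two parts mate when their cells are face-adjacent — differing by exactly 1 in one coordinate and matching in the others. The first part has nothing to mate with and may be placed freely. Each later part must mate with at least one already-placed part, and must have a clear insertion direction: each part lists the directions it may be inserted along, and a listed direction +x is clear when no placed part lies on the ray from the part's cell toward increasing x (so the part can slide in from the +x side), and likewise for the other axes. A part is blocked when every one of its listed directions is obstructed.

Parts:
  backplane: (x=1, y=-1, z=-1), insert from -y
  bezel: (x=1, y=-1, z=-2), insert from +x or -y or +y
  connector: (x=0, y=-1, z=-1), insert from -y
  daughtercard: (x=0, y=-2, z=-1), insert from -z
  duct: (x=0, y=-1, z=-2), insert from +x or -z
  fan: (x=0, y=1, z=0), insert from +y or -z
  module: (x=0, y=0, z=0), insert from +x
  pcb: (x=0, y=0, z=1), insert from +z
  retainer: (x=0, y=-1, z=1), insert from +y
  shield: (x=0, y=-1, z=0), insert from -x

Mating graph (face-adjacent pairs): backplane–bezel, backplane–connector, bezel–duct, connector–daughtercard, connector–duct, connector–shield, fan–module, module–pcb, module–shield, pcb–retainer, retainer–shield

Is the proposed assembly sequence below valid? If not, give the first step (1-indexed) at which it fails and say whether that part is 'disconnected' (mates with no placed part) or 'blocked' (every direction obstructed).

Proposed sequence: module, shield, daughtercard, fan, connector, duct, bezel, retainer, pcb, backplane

Invalid at step 3 (disconnected)

1. module@(0, 0, 0) [+x clear] — {module}
2. shield@(0, -1, 0) [-x clear] — {module, shield}
3. daughtercard@(0, -2, -1) — no placed neighbour ⇒ disconnected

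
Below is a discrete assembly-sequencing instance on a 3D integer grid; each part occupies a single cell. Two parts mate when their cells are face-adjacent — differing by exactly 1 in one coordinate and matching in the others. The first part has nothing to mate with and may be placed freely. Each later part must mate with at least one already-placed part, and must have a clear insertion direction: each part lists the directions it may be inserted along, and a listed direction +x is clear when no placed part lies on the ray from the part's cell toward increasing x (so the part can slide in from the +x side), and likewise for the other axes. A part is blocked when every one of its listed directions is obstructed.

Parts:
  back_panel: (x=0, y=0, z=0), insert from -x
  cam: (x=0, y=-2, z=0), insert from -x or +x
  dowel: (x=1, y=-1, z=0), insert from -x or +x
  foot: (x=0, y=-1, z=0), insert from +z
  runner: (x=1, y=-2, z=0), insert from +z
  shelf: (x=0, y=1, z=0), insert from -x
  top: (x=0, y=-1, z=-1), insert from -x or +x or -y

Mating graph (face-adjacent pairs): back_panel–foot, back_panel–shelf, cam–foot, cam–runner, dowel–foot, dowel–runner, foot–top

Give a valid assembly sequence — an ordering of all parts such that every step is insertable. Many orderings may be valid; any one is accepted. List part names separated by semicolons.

1. runner@(1, -2, 0) [+z clear] — {runner}
2. dowel@(1, -1, 0) [-x clear] — {dowel, runner}
3. cam@(0, -2, 0) [-x clear] — {cam, dowel, runner}
4. foot@(0, -1, 0) [+z clear] — {cam, dowel, foot, runner}
5. back_panel@(0, 0, 0) [-x clear] — {back_panel, cam, dowel, foot, runner}
6. shelf@(0, 1, 0) [-x clear] — {back_panel, cam, dowel, foot, runner, shelf}
7. top@(0, -1, -1) [-x clear] — {back_panel, cam, dowel, foot, runner, shelf, top}

runner; dowel; cam; foot; back_panel; shelf; top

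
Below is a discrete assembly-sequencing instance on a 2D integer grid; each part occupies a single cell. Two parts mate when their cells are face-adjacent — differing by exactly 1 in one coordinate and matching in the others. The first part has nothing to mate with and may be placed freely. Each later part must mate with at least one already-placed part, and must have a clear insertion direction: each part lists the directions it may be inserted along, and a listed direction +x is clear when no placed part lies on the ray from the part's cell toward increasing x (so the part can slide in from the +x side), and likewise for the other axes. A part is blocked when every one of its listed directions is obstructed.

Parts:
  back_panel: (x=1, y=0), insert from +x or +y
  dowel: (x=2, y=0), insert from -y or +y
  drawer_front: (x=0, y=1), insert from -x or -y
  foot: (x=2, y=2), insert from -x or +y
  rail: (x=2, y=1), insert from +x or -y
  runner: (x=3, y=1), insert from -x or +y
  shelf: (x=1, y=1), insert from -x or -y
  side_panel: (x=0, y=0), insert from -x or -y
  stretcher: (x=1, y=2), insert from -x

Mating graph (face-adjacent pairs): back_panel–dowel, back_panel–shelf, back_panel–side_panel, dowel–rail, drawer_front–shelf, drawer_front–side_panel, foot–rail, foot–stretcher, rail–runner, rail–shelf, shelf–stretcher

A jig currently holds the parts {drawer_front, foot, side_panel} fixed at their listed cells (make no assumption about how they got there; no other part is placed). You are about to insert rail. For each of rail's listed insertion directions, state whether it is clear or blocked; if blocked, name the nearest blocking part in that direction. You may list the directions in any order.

+x: ray from rail(2, 1) has no placed part ⇒ clear
-y: ray from rail(2, 1) has no placed part ⇒ clear

+x: clear; -y: clear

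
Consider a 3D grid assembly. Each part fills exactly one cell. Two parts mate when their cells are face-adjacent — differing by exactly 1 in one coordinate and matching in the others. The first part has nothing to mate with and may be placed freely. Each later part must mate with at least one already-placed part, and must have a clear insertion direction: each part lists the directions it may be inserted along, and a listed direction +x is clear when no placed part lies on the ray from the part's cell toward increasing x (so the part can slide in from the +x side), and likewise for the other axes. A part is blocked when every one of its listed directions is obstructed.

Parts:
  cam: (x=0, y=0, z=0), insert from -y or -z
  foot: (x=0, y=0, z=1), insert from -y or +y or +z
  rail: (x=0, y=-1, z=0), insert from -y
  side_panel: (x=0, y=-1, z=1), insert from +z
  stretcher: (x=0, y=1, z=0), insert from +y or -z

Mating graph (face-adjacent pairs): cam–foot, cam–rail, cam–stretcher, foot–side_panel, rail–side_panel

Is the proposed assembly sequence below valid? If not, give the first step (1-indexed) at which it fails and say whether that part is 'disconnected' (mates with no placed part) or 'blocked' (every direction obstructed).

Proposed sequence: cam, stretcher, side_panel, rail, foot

Invalid at step 3 (disconnected)

1. cam@(0, 0, 0) [-y clear] — {cam}
2. stretcher@(0, 1, 0) [+y clear] — {cam, stretcher}
3. side_panel@(0, -1, 1) — no placed neighbour ⇒ disconnected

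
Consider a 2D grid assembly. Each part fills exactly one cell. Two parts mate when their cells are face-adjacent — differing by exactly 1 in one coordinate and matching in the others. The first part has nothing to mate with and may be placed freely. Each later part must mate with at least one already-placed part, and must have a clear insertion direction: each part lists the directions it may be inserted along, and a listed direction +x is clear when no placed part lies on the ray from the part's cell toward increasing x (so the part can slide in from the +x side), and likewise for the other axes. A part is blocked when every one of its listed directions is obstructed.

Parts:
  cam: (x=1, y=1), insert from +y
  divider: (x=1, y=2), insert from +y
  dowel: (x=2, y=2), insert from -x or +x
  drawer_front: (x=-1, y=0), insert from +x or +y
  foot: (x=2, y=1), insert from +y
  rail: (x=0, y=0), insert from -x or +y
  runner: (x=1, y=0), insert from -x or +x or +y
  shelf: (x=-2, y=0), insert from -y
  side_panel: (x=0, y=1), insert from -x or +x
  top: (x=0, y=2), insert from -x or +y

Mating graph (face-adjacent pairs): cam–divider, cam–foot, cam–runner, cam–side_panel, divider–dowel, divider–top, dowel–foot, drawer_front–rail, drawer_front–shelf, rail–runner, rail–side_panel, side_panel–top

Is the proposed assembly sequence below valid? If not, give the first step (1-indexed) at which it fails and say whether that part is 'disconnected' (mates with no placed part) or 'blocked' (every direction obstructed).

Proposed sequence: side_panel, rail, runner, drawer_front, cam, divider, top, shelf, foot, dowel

Valid

1. side_panel@(0, 1) [-x clear] — {side_panel}
2. rail@(0, 0) [-x clear] — {rail, side_panel}
3. runner@(1, 0) [+x clear] — {rail, runner, side_panel}
4. drawer_front@(-1, 0) [+y clear] — {drawer_front, rail, runner, side_panel}
5. cam@(1, 1) [+y clear] — {cam, drawer_front, rail, runner, side_panel}
6. divider@(1, 2) [+y clear] — {cam, divider, drawer_front, rail, runner, side_panel}
7. top@(0, 2) [-x clear] — {cam, divider, drawer_front, rail, runner, side_panel, top}
8. shelf@(-2, 0) [-y clear] — {cam, divider, drawer_front, rail, runner, shelf, side_panel, top}
9. foot@(2, 1) [+y clear] — {cam, divider, drawer_front, foot, rail, runner, shelf, side_panel, top}
10. dowel@(2, 2) [+x clear] — {cam, divider, dowel, drawer_front, foot, rail, runner, shelf, side_panel, top}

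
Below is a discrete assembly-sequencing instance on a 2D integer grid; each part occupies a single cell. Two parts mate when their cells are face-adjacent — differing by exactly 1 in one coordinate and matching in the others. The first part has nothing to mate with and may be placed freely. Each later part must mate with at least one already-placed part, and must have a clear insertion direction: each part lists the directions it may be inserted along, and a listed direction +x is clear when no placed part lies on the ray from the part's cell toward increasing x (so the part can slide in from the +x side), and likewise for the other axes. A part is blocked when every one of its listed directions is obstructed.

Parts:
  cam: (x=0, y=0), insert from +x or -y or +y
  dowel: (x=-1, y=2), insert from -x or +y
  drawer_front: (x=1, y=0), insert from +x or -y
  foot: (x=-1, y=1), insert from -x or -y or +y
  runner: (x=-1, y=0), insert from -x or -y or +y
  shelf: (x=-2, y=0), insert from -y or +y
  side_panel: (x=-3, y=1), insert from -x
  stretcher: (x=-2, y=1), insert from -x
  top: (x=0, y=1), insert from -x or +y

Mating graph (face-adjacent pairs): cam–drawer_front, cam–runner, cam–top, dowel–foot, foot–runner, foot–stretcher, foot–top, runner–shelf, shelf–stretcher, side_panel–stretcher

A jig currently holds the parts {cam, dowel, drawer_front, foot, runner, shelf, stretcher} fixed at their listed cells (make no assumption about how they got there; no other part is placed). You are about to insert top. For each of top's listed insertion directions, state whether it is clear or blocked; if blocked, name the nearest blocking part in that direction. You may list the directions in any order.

-x: nearest on ray is foot@(-1, 1) ⇒ blocked
+y: ray from top(0, 1) has no placed part ⇒ clear

+y: clear; -x: blocked by foot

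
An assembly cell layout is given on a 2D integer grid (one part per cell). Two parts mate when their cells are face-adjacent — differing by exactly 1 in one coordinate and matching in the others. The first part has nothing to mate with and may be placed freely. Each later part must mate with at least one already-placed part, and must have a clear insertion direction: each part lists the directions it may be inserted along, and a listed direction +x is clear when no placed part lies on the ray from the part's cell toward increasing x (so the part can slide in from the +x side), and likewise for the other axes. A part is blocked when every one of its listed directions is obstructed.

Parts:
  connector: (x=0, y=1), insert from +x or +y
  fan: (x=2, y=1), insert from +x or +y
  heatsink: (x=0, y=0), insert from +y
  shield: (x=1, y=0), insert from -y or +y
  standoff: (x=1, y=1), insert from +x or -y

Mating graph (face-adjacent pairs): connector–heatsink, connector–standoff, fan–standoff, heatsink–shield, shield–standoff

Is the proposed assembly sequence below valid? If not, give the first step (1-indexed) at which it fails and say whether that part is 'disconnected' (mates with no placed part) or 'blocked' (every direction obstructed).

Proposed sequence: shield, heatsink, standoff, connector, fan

1. shield@(1, 0) [-y clear] — {shield}
2. heatsink@(0, 0) [+y clear] — {heatsink, shield}
3. standoff@(1, 1) [+x clear] — {heatsink, shield, standoff}
4. connector@(0, 1) [+y clear] — {connector, heatsink, shield, standoff}
5. fan@(2, 1) [+x clear] — {connector, fan, heatsink, shield, standoff}

Valid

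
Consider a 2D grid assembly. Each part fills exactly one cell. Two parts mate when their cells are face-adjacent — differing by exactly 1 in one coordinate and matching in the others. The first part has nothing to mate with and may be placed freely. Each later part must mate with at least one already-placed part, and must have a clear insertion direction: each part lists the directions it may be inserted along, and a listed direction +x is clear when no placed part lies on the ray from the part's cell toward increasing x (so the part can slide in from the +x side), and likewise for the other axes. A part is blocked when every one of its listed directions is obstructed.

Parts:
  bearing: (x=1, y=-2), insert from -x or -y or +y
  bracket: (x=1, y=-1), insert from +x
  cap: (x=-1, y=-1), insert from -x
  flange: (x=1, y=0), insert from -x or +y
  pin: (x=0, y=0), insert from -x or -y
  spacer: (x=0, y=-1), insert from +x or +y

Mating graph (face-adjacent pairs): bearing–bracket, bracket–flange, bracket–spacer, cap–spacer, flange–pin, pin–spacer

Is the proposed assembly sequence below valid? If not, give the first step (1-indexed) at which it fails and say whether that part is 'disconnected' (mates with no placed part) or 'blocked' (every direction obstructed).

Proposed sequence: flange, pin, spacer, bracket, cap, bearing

Valid

1. flange@(1, 0) [-x clear] — {flange}
2. pin@(0, 0) [-x clear] — {flange, pin}
3. spacer@(0, -1) [+x clear] — {flange, pin, spacer}
4. bracket@(1, -1) [+x clear] — {bracket, flange, pin, spacer}
5. cap@(-1, -1) [-x clear] — {bracket, cap, flange, pin, spacer}
6. bearing@(1, -2) [-x clear] — {bearing, bracket, cap, flange, pin, spacer}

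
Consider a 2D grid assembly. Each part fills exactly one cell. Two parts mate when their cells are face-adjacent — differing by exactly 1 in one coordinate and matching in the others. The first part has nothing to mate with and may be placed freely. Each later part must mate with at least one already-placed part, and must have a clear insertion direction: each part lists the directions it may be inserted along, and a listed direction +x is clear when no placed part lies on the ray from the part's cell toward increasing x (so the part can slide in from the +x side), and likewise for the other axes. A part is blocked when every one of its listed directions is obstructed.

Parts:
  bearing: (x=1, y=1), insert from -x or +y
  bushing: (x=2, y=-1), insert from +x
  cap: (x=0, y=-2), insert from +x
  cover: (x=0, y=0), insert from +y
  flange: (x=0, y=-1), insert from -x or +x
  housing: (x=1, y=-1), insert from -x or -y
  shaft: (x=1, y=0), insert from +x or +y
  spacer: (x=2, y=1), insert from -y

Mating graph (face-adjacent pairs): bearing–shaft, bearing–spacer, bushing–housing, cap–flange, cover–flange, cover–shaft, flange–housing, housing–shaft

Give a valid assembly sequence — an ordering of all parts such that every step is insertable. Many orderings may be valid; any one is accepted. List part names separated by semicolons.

1. spacer@(2, 1) [-y clear] — {spacer}
2. bearing@(1, 1) [-x clear] — {bearing, spacer}
3. shaft@(1, 0) [+x clear] — {bearing, shaft, spacer}
4. housing@(1, -1) [-x clear] — {bearing, housing, shaft, spacer}
5. bushing@(2, -1) [+x clear] — {bearing, bushing, housing, shaft, spacer}
6. flange@(0, -1) [-x clear] — {bearing, bushing, flange, housing, shaft, spacer}
7. cover@(0, 0) [+y clear] — {bearing, bushing, cover, flange, housing, shaft, spacer}
8. cap@(0, -2) [+x clear] — {bearing, bushing, cap, cover, flange, housing, shaft, spacer}

spacer; bearing; shaft; housing; bushing; flange; cover; cap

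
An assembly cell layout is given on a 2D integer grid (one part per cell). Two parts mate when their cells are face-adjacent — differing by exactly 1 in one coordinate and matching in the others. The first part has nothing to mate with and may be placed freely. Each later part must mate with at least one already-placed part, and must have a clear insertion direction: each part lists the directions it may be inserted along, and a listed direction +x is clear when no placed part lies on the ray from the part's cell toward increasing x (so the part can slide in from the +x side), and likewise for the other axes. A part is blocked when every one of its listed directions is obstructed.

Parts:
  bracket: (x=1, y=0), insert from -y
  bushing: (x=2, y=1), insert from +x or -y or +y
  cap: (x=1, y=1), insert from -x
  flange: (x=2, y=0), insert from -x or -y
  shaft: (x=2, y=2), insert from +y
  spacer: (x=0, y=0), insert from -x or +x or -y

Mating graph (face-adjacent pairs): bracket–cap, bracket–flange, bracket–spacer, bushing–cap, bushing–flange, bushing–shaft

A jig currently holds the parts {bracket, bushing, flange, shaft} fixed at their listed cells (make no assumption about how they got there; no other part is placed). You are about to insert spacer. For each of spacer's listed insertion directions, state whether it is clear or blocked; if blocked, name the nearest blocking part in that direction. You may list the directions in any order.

-x: ray from spacer(0, 0) has no placed part ⇒ clear
+x: nearest on ray is bracket@(1, 0) ⇒ blocked
-y: ray from spacer(0, 0) has no placed part ⇒ clear

+x: blocked by bracket; -x: clear; -y: clear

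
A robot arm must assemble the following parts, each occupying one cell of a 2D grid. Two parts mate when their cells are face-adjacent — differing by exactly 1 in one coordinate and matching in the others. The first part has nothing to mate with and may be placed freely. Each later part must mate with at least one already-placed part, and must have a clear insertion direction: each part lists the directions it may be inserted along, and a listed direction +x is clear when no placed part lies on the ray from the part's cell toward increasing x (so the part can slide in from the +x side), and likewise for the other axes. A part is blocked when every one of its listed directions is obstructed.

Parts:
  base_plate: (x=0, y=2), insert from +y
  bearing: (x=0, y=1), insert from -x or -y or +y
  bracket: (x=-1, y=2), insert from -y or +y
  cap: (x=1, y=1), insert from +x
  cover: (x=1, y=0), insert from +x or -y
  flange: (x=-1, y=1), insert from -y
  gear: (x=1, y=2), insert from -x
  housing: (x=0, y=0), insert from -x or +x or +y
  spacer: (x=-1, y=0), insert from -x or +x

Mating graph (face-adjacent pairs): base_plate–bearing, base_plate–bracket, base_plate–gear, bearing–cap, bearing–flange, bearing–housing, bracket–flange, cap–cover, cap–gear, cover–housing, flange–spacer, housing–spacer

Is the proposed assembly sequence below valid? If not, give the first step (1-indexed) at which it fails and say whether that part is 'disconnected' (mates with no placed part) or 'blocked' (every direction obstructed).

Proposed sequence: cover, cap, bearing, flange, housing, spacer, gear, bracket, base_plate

1. cover@(1, 0) [+x clear] — {cover}
2. cap@(1, 1) [+x clear] — {cap, cover}
3. bearing@(0, 1) [-x clear] — {bearing, cap, cover}
4. flange@(-1, 1) [-y clear] — {bearing, cap, cover, flange}
5. housing@(0, 0) [-x clear] — {bearing, cap, cover, flange, housing}
6. spacer@(-1, 0) [-x clear] — {bearing, cap, cover, flange, housing, spacer}
7. gear@(1, 2) [-x clear] — {bearing, cap, cover, flange, gear, housing, spacer}
8. bracket@(-1, 2) [+y clear] — {bearing, bracket, cap, cover, flange, gear, housing, spacer}
9. base_plate@(0, 2) [+y clear] — {base_plate, bearing, bracket, cap, cover, flange, gear, housing, spacer}

Valid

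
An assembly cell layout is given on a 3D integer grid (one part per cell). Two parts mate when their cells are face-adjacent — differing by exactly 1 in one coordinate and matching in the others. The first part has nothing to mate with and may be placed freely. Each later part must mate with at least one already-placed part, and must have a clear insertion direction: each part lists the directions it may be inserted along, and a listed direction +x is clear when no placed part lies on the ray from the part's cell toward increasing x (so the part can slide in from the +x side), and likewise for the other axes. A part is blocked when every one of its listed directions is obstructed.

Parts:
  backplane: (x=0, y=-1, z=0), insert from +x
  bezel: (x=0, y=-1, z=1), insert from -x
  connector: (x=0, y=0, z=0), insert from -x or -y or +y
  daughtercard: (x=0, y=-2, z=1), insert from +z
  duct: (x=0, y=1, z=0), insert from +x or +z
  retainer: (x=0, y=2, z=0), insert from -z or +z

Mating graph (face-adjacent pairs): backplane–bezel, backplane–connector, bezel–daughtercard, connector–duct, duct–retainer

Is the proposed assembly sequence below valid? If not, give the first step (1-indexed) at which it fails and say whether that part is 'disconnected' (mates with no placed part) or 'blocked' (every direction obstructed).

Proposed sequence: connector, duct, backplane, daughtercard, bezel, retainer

Invalid at step 4 (disconnected)

1. connector@(0, 0, 0) [-x clear] — {connector}
2. duct@(0, 1, 0) [+x clear] — {connector, duct}
3. backplane@(0, -1, 0) [+x clear] — {backplane, connector, duct}
4. daughtercard@(0, -2, 1) — no placed neighbour ⇒ disconnected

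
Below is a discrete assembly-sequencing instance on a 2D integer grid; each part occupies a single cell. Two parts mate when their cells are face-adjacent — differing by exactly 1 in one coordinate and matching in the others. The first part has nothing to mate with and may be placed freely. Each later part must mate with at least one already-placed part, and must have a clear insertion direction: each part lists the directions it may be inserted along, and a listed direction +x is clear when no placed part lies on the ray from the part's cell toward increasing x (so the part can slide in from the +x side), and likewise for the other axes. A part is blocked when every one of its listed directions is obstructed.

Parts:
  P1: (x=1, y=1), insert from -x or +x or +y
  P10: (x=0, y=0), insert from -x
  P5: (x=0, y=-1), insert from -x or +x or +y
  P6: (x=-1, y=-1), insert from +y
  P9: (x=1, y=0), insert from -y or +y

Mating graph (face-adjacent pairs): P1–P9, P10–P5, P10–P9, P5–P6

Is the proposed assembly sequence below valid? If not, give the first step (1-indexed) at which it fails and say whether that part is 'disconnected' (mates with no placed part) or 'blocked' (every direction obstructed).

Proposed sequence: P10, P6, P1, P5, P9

Invalid at step 2 (disconnected)

1. P10@(0, 0) [-x clear] — {P10}
2. P6@(-1, -1) — no placed neighbour ⇒ disconnected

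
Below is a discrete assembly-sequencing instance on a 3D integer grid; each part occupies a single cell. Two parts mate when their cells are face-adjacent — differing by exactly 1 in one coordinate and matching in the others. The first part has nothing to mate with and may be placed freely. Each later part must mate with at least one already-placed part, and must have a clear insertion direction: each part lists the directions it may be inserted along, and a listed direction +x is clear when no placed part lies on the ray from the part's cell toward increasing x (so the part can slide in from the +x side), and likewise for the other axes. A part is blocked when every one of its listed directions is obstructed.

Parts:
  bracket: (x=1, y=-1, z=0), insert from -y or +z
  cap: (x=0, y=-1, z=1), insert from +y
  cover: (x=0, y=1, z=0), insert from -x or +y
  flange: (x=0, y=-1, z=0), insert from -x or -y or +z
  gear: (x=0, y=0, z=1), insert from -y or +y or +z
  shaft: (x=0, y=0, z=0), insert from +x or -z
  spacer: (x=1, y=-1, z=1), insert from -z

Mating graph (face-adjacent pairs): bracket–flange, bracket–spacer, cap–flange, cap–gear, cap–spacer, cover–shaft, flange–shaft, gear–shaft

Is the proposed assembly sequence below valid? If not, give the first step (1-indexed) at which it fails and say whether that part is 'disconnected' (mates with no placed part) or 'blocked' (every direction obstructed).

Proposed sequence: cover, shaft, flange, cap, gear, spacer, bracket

1. cover@(0, 1, 0) [-x clear] — {cover}
2. shaft@(0, 0, 0) [+x clear] — {cover, shaft}
3. flange@(0, -1, 0) [-x clear] — {cover, flange, shaft}
4. cap@(0, -1, 1) [+y clear] — {cap, cover, flange, shaft}
5. gear@(0, 0, 1) [+y clear] — {cap, cover, flange, gear, shaft}
6. spacer@(1, -1, 1) [-z clear] — {cap, cover, flange, gear, shaft, spacer}
7. bracket@(1, -1, 0) [-y clear] — {bracket, cap, cover, flange, gear, shaft, spacer}

Valid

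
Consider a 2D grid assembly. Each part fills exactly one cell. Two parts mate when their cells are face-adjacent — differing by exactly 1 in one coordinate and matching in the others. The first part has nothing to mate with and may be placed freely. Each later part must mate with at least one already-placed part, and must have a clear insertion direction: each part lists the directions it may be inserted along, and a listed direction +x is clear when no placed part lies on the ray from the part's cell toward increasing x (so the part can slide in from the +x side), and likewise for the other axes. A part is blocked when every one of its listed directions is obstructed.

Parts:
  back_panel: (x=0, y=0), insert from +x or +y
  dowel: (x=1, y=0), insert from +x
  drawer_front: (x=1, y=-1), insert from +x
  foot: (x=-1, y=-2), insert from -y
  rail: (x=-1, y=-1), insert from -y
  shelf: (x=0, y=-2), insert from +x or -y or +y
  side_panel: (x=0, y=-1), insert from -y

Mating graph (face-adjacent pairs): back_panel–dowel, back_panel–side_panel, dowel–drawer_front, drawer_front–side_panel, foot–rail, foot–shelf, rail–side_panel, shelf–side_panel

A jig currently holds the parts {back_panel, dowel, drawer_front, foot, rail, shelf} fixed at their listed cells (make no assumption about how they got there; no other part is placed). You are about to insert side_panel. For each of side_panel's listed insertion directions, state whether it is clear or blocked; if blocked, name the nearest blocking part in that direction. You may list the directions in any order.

-y: nearest on ray is shelf@(0, -2) ⇒ blocked

-y: blocked by shelf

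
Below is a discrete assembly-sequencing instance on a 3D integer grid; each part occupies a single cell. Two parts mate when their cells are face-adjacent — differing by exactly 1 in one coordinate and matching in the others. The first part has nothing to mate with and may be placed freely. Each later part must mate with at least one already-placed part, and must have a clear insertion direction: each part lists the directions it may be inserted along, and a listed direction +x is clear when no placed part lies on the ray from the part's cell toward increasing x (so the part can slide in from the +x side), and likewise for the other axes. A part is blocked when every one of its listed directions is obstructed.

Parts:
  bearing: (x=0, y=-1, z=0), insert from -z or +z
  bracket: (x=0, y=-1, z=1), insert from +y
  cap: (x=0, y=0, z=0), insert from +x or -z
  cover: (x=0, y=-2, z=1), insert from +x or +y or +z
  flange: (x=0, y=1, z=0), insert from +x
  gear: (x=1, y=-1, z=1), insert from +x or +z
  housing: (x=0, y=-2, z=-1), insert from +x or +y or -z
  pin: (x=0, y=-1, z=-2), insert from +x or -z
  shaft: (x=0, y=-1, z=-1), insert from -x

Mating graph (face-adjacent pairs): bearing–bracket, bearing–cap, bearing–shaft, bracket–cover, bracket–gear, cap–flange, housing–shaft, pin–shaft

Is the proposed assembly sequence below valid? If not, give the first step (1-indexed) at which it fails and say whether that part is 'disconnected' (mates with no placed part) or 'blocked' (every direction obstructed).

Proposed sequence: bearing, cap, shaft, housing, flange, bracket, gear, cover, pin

1. bearing@(0, -1, 0) [-z clear] — {bearing}
2. cap@(0, 0, 0) [+x clear] — {bearing, cap}
3. shaft@(0, -1, -1) [-x clear] — {bearing, cap, shaft}
4. housing@(0, -2, -1) [+x clear] — {bearing, cap, housing, shaft}
5. flange@(0, 1, 0) [+x clear] — {bearing, cap, flange, housing, shaft}
6. bracket@(0, -1, 1) [+y clear] — {bearing, bracket, cap, flange, housing, shaft}
7. gear@(1, -1, 1) [+x clear] — {bearing, bracket, cap, flange, gear, housing, shaft}
8. cover@(0, -2, 1) [+x clear] — {bearing, bracket, cap, cover, flange, gear, housing, shaft}
9. pin@(0, -1, -2) [+x clear] — {bearing, bracket, cap, cover, flange, gear, housing, pin, shaft}

Valid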